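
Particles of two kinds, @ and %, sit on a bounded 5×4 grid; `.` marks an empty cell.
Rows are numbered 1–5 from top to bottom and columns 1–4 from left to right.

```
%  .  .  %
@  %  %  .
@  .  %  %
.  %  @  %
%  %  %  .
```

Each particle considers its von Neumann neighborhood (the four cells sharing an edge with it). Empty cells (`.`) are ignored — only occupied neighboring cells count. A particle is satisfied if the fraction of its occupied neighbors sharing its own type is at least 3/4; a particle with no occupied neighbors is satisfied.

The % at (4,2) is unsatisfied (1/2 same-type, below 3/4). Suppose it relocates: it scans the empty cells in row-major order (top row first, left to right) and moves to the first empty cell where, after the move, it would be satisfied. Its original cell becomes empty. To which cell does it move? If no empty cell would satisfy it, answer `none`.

Vacating (4,2). Empty cells in order:
  (1,2): 2/2 same-type → satisfied — stop here.

(1,2)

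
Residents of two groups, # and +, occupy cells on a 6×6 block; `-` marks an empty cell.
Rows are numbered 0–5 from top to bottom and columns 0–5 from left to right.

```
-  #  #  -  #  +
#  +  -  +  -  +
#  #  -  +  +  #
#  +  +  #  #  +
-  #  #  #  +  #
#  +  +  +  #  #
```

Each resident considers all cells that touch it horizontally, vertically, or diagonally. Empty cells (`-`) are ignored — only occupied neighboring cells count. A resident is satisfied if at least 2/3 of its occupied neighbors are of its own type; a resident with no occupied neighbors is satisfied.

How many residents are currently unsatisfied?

26

(0,1)# 2/3 ✓
(0,2)# 1/3 ✗
(0,4)# 0/3 ✗
(0,5)+ 1/2 ✗
(1,0)# 3/4 ✓
(1,1)+ 0/5 ✗
(1,3)+ 2/4 ✗
(1,5)+ 2/4 ✗
(2,0)# 3/5 ✗
(2,1)# 3/6 ✗
(2,3)+ 3/5 ✗
(2,4)+ 4/7 ✗
(2,5)# 1/4 ✗
(3,0)# 3/4 ✓
(3,1)+ 1/6 ✗
(3,2)+ 2/7 ✗
(3,3)# 3/7 ✗
(3,4)# 4/8 ✗
(3,5)+ 2/5 ✗
(4,1)# 3/7 ✗
(4,2)# 3/8 ✗
(4,3)# 4/8 ✗
(4,4)+ 2/8 ✗
(4,5)# 3/5 ✗
(5,0)# 1/2 ✗
(5,1)+ 1/4 ✗
(5,2)+ 2/5 ✗
(5,3)+ 2/5 ✗
(5,4)# 3/5 ✗
(5,5)# 2/3 ✓
Unsatisfied: (0,2), (0,4), (0,5), (1,1), (1,3), (1,5), (2,0), (2,1), (2,3), (2,4), (2,5), (3,1), (3,2), (3,3), (3,4), (3,5), (4,1), (4,2), (4,3), (4,4), (4,5), (5,0), (5,1), (5,2), (5,3), (5,4) — 26 in total.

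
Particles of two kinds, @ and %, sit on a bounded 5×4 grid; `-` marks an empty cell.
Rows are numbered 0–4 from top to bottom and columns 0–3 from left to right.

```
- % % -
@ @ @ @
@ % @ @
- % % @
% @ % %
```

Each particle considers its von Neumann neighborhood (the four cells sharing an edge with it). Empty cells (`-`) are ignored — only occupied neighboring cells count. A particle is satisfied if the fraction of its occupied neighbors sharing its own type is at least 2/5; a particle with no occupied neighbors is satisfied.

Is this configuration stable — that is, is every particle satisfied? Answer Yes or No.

No

Row 0: (0,1)% 1/2 ✓ · (0,2)% 1/2 ✓
Row 1: (1,0)@ 2/2 ✓ · (1,1)@ 2/4 ✓ · (1,2)@ 3/4 ✓ · (1,3)@ 2/2 ✓
Row 2: (2,0)@ 1/2 ✓ · (2,1)% 1/4 ✗ · (2,2)@ 2/4 ✓ · (2,3)@ 3/3 ✓
Row 3: (3,1)% 2/3 ✓ · (3,2)% 2/4 ✓ · (3,3)@ 1/3 ✗
Row 4: (4,0)% 0/1 ✗ · (4,1)@ 0/3 ✗ · (4,2)% 2/3 ✓ · (4,3)% 1/2 ✓
For instance (2,1) has only 1/4 same-type neighbors, below 2/5.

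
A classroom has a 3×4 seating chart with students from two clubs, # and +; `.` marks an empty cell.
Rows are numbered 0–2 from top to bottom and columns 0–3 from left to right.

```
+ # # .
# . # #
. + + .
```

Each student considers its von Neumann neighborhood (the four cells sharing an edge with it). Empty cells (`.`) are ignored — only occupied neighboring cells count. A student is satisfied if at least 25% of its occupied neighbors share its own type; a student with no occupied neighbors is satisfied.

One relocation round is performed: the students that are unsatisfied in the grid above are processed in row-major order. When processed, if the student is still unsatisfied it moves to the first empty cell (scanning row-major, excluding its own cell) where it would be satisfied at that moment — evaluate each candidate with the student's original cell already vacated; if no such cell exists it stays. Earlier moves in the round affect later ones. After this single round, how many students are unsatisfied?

0

Initially unsatisfied (in order): (0,0), (1,0).
  (0,0) → (1,1).
  (1,0) → (0,0).
Resulting grid:
# # # .
. + # #
. + + .
All satisfied now.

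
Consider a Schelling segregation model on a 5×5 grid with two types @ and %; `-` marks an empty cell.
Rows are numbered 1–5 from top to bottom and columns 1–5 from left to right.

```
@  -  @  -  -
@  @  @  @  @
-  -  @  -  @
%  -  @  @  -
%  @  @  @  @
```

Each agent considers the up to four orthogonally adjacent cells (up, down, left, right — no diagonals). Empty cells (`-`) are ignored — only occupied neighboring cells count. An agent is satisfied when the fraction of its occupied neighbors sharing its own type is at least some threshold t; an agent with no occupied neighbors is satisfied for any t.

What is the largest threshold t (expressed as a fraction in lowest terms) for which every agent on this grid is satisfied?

1/2

Row 1: (1,1)@ 1/1 · (1,3)@ 1/1
Row 2: (2,1)@ 2/2 · (2,2)@ 2/2 · (2,3)@ 4/4 · (2,4)@ 2/2 · (2,5)@ 2/2
Row 3: (3,3)@ 2/2 · (3,5)@ 1/1
Row 4: (4,1)% 1/1 · (4,3)@ 3/3 · (4,4)@ 2/2
Row 5: (5,1)% 1/2 · (5,2)@ 1/2 · (5,3)@ 3/3 · (5,4)@ 3/3 · (5,5)@ 1/1
The smallest same-type fraction is 1/2 at (5,1), which reduces to 1/2. Any threshold above that leaves this agent unsatisfied.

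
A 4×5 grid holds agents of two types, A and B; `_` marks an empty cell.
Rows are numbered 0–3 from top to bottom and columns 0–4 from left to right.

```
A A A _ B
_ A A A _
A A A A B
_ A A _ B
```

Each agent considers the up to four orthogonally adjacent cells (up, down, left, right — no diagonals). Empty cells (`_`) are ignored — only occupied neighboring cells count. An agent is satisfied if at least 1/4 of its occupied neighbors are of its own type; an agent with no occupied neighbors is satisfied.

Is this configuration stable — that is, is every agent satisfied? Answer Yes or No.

(0,0)A 1/1 satisfied
(0,1)A 3/3 satisfied
(0,2)A 2/2 satisfied
(0,4)B 0/0 satisfied
(1,1)A 3/3 satisfied
(1,2)A 4/4 satisfied
(1,3)A 2/2 satisfied
(2,0)A 1/1 satisfied
(2,1)A 4/4 satisfied
(2,2)A 4/4 satisfied
(2,3)A 2/3 satisfied
(2,4)B 1/2 satisfied
(3,1)A 2/2 satisfied
(3,2)A 2/2 satisfied
(3,4)B 1/1 satisfied
All meet the threshold, so the configuration is stable.

Yes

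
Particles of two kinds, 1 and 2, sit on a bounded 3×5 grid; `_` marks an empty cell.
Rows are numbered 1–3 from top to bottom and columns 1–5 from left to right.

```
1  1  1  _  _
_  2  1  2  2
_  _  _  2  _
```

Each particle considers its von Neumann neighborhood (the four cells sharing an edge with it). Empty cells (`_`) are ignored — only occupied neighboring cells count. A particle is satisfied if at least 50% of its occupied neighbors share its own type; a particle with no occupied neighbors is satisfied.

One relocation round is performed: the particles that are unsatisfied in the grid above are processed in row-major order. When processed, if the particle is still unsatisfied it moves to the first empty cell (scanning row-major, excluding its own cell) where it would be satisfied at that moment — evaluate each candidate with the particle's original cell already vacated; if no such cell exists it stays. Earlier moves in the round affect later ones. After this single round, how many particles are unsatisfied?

0

Initially unsatisfied (in order): (2,2), (2,3).
  (2,2) → (1,4).
  (2,3): now satisfied by earlier moves; stays.
Resulting grid:
1 1 1 2 _
_ _ 1 2 2
_ _ _ 2 _
All satisfied now.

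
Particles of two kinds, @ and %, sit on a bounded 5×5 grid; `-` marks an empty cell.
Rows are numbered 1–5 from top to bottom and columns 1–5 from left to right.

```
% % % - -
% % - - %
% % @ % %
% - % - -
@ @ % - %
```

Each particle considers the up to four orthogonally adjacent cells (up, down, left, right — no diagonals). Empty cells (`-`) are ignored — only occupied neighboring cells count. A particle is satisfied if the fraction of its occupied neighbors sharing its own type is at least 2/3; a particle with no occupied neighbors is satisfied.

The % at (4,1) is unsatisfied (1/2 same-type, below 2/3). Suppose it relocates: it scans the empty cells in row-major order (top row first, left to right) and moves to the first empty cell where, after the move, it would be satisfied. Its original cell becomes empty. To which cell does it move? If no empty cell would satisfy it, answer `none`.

Vacating (4,1). Empty cells in order:
  (1,4): 1/1 same-type → satisfied — stop here.

(1,4)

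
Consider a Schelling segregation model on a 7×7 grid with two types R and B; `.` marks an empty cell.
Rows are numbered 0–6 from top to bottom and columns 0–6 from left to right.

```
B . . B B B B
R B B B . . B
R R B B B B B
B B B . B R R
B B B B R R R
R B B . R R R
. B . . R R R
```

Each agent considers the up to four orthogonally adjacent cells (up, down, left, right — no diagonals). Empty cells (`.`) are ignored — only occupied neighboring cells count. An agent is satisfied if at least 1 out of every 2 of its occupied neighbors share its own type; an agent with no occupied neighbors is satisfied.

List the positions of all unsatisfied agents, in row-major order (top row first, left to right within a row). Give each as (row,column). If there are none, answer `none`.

(0,0)B 0/1 ✗
(0,3)B 2/2 ✓
(0,4)B 2/2 ✓
(0,5)B 2/2 ✓
(0,6)B 2/2 ✓
(1,0)R 1/3 ✗
(1,1)B 1/3 ✗
(1,2)B 3/3 ✓
(1,3)B 3/3 ✓
(1,6)B 2/2 ✓
(2,0)R 2/3 ✓
(2,1)R 1/4 ✗
(2,2)B 3/4 ✓
(2,3)B 3/3 ✓
(2,4)B 3/3 ✓
(2,5)B 2/3 ✓
(2,6)B 2/3 ✓
(3,0)B 2/3 ✓
(3,1)B 3/4 ✓
(3,2)B 3/3 ✓
(3,4)B 1/3 ✗
(3,5)R 2/4 ✓
(3,6)R 2/3 ✓
(4,0)B 2/3 ✓
(4,1)B 4/4 ✓
(4,2)B 4/4 ✓
(4,3)B 1/2 ✓
(4,4)R 2/4 ✓
(4,5)R 4/4 ✓
(4,6)R 3/3 ✓
(5,0)R 0/2 ✗
(5,1)B 3/4 ✓
(5,2)B 2/2 ✓
(5,4)R 3/3 ✓
(5,5)R 4/4 ✓
(5,6)R 3/3 ✓
(6,1)B 1/1 ✓
(6,4)R 2/2 ✓
(6,5)R 3/3 ✓
(6,6)R 2/2 ✓

(0,0), (1,0), (1,1), (2,1), (3,4), (5,0)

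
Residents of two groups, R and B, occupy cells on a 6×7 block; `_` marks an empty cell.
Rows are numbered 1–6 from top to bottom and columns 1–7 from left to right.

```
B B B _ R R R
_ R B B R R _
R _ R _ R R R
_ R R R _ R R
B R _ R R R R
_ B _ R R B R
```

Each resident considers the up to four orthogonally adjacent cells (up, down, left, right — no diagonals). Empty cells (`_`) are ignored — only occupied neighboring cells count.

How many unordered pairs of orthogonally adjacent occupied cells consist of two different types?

9

Scan each occupied cell's neighbors to the right and below so each pair is counted once.
From row 1: 1 unlike of 8 pairs (running 1/8).
From row 2: 3 unlike of 7 pairs (running 4/15).
From row 3: 0 unlike of 5 pairs (running 4/20).
From row 4: 0 unlike of 7 pairs (running 4/27).
From row 5: 3 unlike of 9 pairs (running 7/36).
From row 6: 2 unlike of 3 pairs (running 9/39).
Total adjacent occupied pairs: 39; unlike-type pairs: 9.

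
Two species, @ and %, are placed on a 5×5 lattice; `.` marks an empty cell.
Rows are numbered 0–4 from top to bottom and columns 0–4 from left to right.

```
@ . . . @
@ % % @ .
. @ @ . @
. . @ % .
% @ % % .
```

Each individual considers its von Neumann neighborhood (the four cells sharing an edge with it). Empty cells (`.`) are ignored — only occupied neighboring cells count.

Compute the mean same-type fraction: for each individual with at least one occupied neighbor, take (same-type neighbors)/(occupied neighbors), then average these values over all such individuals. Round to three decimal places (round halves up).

(0,0)@ 1/1
(0,4)@ — no occupied neighbors
(1,0)@ 1/2
(1,1)% 1/3
(1,2)% 1/3
(1,3)@ 0/1
(2,1)@ 1/2
(2,2)@ 2/3
(2,4)@ — no occupied neighbors
(3,2)@ 1/3
(3,3)% 1/2
(4,0)% 0/1
(4,1)@ 0/2
(4,2)% 1/3
(4,3)% 2/2
Sum over 13 individuals: 1/1 + 1/2 + 1/3 + 1/3 + 0/1 + 1/2 + 2/3 + 1/3 + 1/2 + 0/1 + 0/2 + 1/3 + 2/2 = 11/2; mean = 11/2 ÷ 13 = 11/26 = 0.423076… → 0.423.

0.423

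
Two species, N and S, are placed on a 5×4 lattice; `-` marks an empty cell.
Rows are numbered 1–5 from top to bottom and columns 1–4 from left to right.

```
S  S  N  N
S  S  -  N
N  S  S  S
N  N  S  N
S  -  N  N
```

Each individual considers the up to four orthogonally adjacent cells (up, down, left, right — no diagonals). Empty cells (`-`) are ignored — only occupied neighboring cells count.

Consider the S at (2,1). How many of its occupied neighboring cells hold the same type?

2

Occupied neighbors of (2,1): (1,1)=S, (3,1)=N, (2,2)=S.
Same type (S): 2 of 3.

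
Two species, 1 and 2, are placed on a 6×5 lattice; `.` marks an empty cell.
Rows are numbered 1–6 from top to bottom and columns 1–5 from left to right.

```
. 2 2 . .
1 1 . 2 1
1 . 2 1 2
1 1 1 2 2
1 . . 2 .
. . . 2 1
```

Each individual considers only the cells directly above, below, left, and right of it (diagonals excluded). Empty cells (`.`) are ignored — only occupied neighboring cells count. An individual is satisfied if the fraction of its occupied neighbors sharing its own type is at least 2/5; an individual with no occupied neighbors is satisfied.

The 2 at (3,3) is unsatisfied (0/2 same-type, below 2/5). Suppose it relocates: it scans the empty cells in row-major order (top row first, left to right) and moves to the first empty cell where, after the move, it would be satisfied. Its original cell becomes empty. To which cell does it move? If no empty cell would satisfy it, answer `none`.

(1,1)

Vacating (3,3). Empty cells in order:
  (1,1): 1/2 same-type → satisfied — stop here.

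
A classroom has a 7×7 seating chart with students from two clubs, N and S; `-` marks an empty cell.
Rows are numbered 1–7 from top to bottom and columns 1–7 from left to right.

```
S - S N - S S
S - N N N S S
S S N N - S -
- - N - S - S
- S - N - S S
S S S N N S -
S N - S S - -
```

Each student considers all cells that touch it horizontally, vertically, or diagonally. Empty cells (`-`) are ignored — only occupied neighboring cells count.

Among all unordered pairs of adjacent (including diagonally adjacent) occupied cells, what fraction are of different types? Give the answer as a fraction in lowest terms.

24/71

Scan each occupied cell's neighbors to the right and below (and the two forward diagonals) so each pair is counted once.
Row 1: S(1,1)–S(2,1)= S(1,3)–N(1,4)≠ S(1,3)–N(2,3)≠ S(1,3)–N(2,4)≠ N(1,4)–N(2,4)= N(1,4)–N(2,5)= N(1,4)–N(2,3)= S(1,6)–S(1,7)= S(1,6)–S(2,6)= S(1,6)–S(2,7)= S(1,6)–N(2,5)≠ S(1,7)–S(2,7)= S(1,7)–S(2,6)=  → 4/13 unlike.
Row 2: S(2,1)–S(3,1)= S(2,1)–S(3,2)= N(2,3)–N(2,4)= N(2,3)–N(3,3)= N(2,3)–N(3,4)= N(2,3)–S(3,2)≠ N(2,4)–N(2,5)= N(2,4)–N(3,4)= N(2,4)–N(3,3)= N(2,5)–S(2,6)≠ N(2,5)–S(3,6)≠ N(2,5)–N(3,4)= S(2,6)–S(2,7)= S(2,6)–S(3,6)= S(2,7)–S(3,6)=  → 3/15 unlike.
Row 3: S(3,1)–S(3,2)= S(3,2)–N(3,3)≠ S(3,2)–N(4,3)≠ N(3,3)–N(3,4)= N(3,3)–N(4,3)= N(3,4)–S(4,5)≠ N(3,4)–N(4,3)= S(3,6)–S(4,7)= S(3,6)–S(4,5)=  → 3/9 unlike.
Row 4: N(4,3)–N(5,4)= N(4,3)–S(5,2)≠ S(4,5)–S(5,6)= S(4,5)–N(5,4)≠ S(4,7)–S(5,7)= S(4,7)–S(5,6)=  → 2/6 unlike.
Row 5: S(5,2)–S(6,2)= S(5,2)–S(6,3)= S(5,2)–S(6,1)= N(5,4)–N(6,4)= N(5,4)–N(6,5)= N(5,4)–S(6,3)≠ S(5,6)–S(5,7)= S(5,6)–S(6,6)= S(5,6)–N(6,5)≠ S(5,7)–S(6,6)=  → 2/10 unlike.
Row 6: S(6,1)–S(6,2)= S(6,1)–S(7,1)= S(6,1)–N(7,2)≠ S(6,2)–S(6,3)= S(6,2)–N(7,2)≠ S(6,2)–S(7,1)= S(6,3)–N(6,4)≠ S(6,3)–S(7,4)= S(6,3)–N(7,2)≠ N(6,4)–N(6,5)= N(6,4)–S(7,4)≠ N(6,4)–S(7,5)≠ N(6,5)–S(6,6)≠ N(6,5)–S(7,5)≠ N(6,5)–S(7,4)≠ S(6,6)–S(7,5)=  → 9/16 unlike.
Row 7: S(7,1)–N(7,2)≠ S(7,4)–S(7,5)=  → 1/2 unlike.
Total adjacent occupied pairs: 71; unlike-type pairs: 24.
24/71 is already in lowest terms.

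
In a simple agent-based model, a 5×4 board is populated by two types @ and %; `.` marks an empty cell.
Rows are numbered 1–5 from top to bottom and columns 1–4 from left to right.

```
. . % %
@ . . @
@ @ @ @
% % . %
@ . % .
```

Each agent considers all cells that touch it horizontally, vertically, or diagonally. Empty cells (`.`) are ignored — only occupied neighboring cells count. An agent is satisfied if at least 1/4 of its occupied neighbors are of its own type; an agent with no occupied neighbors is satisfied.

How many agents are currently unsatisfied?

Row 1: (1,3)% 1/2 ok · (1,4)% 1/2 ok
Row 2: (2,1)@ 2/2 ok · (2,4)@ 2/4 ok
Row 3: (3,1)@ 2/4 ok · (3,2)@ 3/5 ok · (3,3)@ 3/5 ok · (3,4)@ 2/3 ok
Row 4: (4,1)% 1/4 ok · (4,2)% 2/6 ok · (4,4)% 1/3 ok
Row 5: (5,1)@ 0/2 unhappy · (5,3)% 2/2 ok
Unsatisfied: (5,1) — 1 in total.

1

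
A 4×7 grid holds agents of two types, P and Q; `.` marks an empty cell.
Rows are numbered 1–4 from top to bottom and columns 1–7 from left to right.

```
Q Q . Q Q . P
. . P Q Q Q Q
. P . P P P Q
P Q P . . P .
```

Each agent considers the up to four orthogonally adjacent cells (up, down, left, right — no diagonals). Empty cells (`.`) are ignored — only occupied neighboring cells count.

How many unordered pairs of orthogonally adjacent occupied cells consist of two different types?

Scan each occupied cell's neighbors to the right and below so each pair is counted once.
From row 1: 1 unlike of 5 pairs (running 1/5).
From row 2: 4 unlike of 8 pairs (running 5/13).
From row 3: 2 unlike of 5 pairs (running 7/18).
From row 4: 2 unlike of 2 pairs (running 9/20).
Total adjacent occupied pairs: 20; unlike-type pairs: 9.

9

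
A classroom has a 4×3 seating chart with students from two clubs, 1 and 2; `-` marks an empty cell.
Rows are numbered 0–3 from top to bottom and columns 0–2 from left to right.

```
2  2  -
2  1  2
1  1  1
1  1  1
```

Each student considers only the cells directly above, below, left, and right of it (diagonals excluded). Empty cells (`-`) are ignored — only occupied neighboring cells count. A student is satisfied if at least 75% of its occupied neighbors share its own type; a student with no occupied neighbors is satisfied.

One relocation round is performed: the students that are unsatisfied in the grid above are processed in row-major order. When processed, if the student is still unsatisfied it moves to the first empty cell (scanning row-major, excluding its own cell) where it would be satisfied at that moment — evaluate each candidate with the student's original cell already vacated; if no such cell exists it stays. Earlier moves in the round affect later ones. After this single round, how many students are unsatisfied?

Initially unsatisfied (in order): (0,1), (1,0), (1,1), (1,2), (2,0), (2,2).
  (0,1) → (0,2).
  (1,0): no empty cell satisfies it; stays.
  (1,1): no empty cell satisfies it; stays.
  (1,2): no empty cell satisfies it; stays.
  (2,0): no empty cell satisfies it; stays.
  (2,2): no empty cell satisfies it; stays.
Resulting grid:
2 - 2
2 1 2
1 1 1
1 1 1
Unsatisfied now: (1,0), (1,1), (1,2), (2,0), (2,2).

5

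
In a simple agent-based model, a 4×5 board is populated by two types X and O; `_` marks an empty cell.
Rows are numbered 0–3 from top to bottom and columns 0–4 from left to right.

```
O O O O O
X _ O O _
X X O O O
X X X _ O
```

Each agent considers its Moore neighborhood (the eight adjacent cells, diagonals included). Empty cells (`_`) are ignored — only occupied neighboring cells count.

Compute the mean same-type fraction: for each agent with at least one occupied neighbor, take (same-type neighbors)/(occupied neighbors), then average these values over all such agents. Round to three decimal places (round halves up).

0.821

Row 0: (0,0)O 1/2 · (0,1)O 3/4 · (0,2)O 4/4 · (0,3)O 4/4 · (0,4)O 2/2
Row 1: (1,0)X 2/4 · (1,2)O 6/7 · (1,3)O 7/7
Row 2: (2,0)X 4/4 · (2,1)X 5/7 · (2,2)O 3/6 · (2,3)O 5/6 · (2,4)O 3/3
Row 3: (3,0)X 3/3 · (3,1)X 4/5 · (3,2)X 2/4 · (3,4)O 2/2
Sum over 17 agents: 1/2 + 3/4 + 4/4 + 4/4 + 2/2 + 2/4 + 6/7 + 7/7 + 4/4 + 5/7 + 3/6 + 5/6 + 3/3 + 3/3 + 4/5 + 2/4 + 2/2 = 5861/420; mean = 5861/420 ÷ 17 = 5861/7140 = 0.820868… → 0.821.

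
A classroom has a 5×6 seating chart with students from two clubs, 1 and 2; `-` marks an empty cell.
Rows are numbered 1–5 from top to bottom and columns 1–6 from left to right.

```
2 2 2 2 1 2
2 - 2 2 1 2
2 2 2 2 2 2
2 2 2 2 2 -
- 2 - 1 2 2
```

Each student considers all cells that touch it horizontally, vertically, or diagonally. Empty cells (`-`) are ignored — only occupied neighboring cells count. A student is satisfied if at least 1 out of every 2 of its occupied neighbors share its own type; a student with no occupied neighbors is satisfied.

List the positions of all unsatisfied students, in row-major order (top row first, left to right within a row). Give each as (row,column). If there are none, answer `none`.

(1,5), (1,6), (2,5), (5,4)

Row 1: (1,1)2 2/2 satisfied · (1,2)2 4/4 satisfied · (1,3)2 4/4 satisfied · (1,4)2 3/5 satisfied · (1,5)1 1/5 not · (1,6)2 1/3 not
Row 2: (2,1)2 4/4 satisfied · (2,3)2 7/7 satisfied · (2,4)2 6/8 satisfied · (2,5)1 1/8 not · (2,6)2 3/5 satisfied
Row 3: (3,1)2 4/4 satisfied · (3,2)2 7/7 satisfied · (3,3)2 7/7 satisfied · (3,4)2 7/8 satisfied · (3,5)2 6/7 satisfied · (3,6)2 3/4 satisfied
Row 4: (4,1)2 4/4 satisfied · (4,2)2 6/6 satisfied · (4,3)2 6/7 satisfied · (4,4)2 6/7 satisfied · (4,5)2 6/7 satisfied
Row 5: (5,2)2 3/3 satisfied · (5,4)1 0/4 not · (5,5)2 3/4 satisfied · (5,6)2 2/2 satisfied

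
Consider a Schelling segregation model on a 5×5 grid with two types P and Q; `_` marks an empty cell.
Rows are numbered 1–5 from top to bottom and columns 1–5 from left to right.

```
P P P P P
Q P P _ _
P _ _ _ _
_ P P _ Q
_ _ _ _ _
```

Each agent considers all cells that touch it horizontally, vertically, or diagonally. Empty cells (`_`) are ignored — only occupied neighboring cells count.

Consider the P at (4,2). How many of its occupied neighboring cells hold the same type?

2

Occupied neighbors of (4,2): (3,1)=P, (4,3)=P.
Same type (P): 2 of 2.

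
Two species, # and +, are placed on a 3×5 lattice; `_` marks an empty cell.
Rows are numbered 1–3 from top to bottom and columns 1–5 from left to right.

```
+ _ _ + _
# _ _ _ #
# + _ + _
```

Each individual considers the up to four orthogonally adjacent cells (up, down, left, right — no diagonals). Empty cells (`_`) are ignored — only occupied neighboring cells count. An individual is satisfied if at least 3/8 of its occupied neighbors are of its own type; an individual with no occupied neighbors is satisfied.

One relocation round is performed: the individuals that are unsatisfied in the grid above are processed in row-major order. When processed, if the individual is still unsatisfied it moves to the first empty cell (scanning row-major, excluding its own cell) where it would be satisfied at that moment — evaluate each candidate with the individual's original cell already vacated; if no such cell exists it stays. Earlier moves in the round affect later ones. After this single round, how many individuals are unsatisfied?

Initially unsatisfied (in order): (1,1), (3,2).
  (1,1) → (1,2).
  (3,2) → (1,1).
Resulting grid:
+ + _ + _
# _ _ _ #
# _ _ + _
All satisfied now.

0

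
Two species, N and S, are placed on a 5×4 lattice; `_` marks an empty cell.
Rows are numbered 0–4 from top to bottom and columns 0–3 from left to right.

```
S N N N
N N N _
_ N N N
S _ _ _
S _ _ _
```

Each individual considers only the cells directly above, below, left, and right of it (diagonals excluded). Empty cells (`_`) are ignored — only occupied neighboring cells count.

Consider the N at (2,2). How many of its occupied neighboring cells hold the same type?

3

Occupied neighbors of (2,2): (1,2)=N, (2,1)=N, (2,3)=N.
Same type (N): 3 of 3.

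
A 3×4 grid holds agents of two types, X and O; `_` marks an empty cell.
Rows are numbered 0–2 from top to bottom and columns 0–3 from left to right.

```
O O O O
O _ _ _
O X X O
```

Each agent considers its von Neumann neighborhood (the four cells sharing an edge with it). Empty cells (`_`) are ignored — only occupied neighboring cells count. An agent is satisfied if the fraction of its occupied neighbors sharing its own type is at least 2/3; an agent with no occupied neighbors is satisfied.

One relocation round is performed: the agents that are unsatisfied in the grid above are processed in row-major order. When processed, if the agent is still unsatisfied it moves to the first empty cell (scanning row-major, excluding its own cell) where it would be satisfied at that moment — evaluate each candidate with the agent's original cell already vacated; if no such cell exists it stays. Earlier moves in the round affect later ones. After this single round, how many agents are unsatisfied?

2

Initially unsatisfied (in order): (2,0), (2,1), (2,2), (2,3).
  (2,0) → (1,1).
  (2,1): no empty cell satisfies it; stays.
  (2,2): no empty cell satisfies it; stays.
  (2,3) → (1,2).
Resulting grid:
O O O O
O O O _
_ X X _
Unsatisfied now: (2,1), (2,2).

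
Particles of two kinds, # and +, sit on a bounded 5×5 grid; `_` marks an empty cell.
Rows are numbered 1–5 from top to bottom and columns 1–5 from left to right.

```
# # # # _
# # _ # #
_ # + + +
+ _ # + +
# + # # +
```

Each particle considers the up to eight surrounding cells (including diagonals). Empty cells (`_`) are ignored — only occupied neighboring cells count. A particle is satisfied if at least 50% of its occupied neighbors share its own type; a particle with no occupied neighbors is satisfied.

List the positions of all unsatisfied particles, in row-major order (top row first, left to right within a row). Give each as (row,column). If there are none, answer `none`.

(1,1)# 3/3 satisfied
(1,2)# 4/4 satisfied
(1,3)# 4/4 satisfied
(1,4)# 3/3 satisfied
(2,1)# 4/4 satisfied
(2,2)# 5/6 satisfied
(2,4)# 3/6 satisfied
(2,5)# 2/4 satisfied
(3,2)# 3/5 satisfied
(3,3)+ 2/6 not
(3,4)+ 4/7 satisfied
(3,5)+ 3/5 satisfied
(4,1)+ 1/3 not
(4,3)# 3/7 not
(4,4)+ 5/8 satisfied
(4,5)+ 4/5 satisfied
(5,1)# 0/2 not
(5,2)+ 1/4 not
(5,3)# 2/4 satisfied
(5,4)# 2/5 not
(5,5)+ 2/3 satisfied

(3,3), (4,1), (4,3), (5,1), (5,2), (5,4)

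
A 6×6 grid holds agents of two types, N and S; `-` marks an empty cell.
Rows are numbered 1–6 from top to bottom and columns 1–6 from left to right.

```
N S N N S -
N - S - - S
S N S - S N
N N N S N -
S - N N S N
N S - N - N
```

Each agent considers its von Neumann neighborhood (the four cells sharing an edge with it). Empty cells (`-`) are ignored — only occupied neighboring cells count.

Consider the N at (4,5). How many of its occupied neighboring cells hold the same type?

Occupied neighbors of (4,5): (3,5)=S, (5,5)=S, (4,4)=S.
Same type (N): 0 of 3.

0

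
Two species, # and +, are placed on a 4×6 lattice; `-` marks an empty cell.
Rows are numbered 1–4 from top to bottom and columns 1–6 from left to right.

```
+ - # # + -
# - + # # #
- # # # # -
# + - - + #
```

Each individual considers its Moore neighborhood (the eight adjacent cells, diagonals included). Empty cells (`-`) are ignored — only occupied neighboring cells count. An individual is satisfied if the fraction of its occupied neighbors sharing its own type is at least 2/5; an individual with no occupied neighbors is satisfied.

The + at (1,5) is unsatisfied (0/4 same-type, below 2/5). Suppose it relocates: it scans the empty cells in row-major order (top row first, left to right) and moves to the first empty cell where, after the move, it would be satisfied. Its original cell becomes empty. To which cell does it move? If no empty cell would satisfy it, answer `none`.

Vacating (1,5). Empty cells in order:
  (1,2): 2/4 same-type → satisfied — stop here.

(1,2)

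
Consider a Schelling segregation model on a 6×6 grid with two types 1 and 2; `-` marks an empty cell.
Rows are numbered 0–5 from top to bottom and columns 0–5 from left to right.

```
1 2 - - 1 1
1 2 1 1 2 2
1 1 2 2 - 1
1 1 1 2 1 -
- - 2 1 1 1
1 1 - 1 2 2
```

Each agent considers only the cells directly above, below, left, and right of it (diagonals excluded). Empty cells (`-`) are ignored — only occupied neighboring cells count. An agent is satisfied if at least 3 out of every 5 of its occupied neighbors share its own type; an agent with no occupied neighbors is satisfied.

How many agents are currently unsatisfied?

21

(0,0)1 1/2 unhappy
(0,1)2 1/2 unhappy
(0,4)1 1/2 unhappy
(0,5)1 1/2 unhappy
(1,0)1 2/3 ok
(1,1)2 1/4 unhappy
(1,2)1 1/3 unhappy
(1,3)1 1/3 unhappy
(1,4)2 1/3 unhappy
(1,5)2 1/3 unhappy
(2,0)1 3/3 ok
(2,1)1 2/4 unhappy
(2,2)2 1/4 unhappy
(2,3)2 2/3 ok
(2,5)1 0/1 unhappy
(3,0)1 2/2 ok
(3,1)1 3/3 ok
(3,2)1 1/4 unhappy
(3,3)2 1/4 unhappy
(3,4)1 1/2 unhappy
(4,2)2 0/2 unhappy
(4,3)1 2/4 unhappy
(4,4)1 3/4 ok
(4,5)1 1/2 unhappy
(5,0)1 1/1 ok
(5,1)1 1/1 ok
(5,3)1 1/2 unhappy
(5,4)2 1/3 unhappy
(5,5)2 1/2 unhappy
Unsatisfied: (0,0), (0,1), (0,4), (0,5), (1,1), (1,2), (1,3), (1,4), (1,5), (2,1), (2,2), (2,5), (3,2), (3,3), (3,4), (4,2), (4,3), (4,5), (5,3), (5,4), (5,5) — 21 in total.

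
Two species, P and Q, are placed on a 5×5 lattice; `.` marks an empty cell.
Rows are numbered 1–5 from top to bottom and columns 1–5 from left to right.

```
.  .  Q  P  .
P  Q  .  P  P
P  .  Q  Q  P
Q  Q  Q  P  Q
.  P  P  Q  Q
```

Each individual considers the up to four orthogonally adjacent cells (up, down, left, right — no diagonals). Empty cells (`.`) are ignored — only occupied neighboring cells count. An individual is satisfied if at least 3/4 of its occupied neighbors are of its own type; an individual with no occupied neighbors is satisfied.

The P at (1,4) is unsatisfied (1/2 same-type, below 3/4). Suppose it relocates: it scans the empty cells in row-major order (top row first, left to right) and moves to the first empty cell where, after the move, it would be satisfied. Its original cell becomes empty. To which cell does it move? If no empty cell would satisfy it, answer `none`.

Vacating (1,4). Empty cells in order:
  (1,1): 1/1 same-type → satisfied — stop here.

(1,1)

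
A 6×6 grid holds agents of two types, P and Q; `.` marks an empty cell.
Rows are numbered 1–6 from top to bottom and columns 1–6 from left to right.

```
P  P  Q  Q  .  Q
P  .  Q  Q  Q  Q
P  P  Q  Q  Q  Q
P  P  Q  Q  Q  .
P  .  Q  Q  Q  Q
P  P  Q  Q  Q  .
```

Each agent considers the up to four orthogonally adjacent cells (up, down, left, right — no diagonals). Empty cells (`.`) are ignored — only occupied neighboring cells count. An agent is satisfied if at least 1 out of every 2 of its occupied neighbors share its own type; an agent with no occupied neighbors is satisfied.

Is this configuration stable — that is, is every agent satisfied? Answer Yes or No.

Yes

(1,1)P 2/2 satisfied
(1,2)P 1/2 satisfied
(1,3)Q 2/3 satisfied
(1,4)Q 2/2 satisfied
(1,6)Q 1/1 satisfied
(2,1)P 2/2 satisfied
(2,3)Q 3/3 satisfied
(2,4)Q 4/4 satisfied
(2,5)Q 3/3 satisfied
(2,6)Q 3/3 satisfied
(3,1)P 3/3 satisfied
(3,2)P 2/3 satisfied
(3,3)Q 3/4 satisfied
(3,4)Q 4/4 satisfied
(3,5)Q 4/4 satisfied
(3,6)Q 2/2 satisfied
(4,1)P 3/3 satisfied
(4,2)P 2/3 satisfied
(4,3)Q 3/4 satisfied
(4,4)Q 4/4 satisfied
(4,5)Q 3/3 satisfied
(5,1)P 2/2 satisfied
(5,3)Q 3/3 satisfied
(5,4)Q 4/4 satisfied
(5,5)Q 4/4 satisfied
(5,6)Q 1/1 satisfied
(6,1)P 2/2 satisfied
(6,2)P 1/2 satisfied
(6,3)Q 2/3 satisfied
(6,4)Q 3/3 satisfied
(6,5)Q 2/2 satisfied
All meet the threshold, so the configuration is stable.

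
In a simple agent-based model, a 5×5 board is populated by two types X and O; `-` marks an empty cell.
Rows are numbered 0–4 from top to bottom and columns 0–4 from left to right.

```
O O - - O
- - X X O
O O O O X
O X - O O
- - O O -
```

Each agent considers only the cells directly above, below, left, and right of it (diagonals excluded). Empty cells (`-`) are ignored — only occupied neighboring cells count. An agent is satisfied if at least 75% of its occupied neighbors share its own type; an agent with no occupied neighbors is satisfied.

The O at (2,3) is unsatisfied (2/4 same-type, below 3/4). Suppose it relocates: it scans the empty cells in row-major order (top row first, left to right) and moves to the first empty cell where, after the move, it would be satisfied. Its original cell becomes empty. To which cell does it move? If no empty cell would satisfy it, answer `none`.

Vacating (2,3). Empty cells in order:
  (0,2): 1/2 same-type → still unsatisfied.
  (0,3): 1/2 same-type → still unsatisfied.
  (1,0): 2/2 same-type → satisfied — stop here.

(1,0)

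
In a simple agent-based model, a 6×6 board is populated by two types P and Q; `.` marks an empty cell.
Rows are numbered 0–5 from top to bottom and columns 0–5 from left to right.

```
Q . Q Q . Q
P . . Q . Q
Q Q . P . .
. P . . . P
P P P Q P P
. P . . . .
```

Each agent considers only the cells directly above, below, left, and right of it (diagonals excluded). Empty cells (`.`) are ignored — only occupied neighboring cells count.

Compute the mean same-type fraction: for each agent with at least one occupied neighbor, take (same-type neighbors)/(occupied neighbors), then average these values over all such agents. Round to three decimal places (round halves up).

(0,0)Q 0/1
(0,2)Q 1/1
(0,3)Q 2/2
(0,5)Q 1/1
(1,0)P 0/2
(1,3)Q 1/2
(1,5)Q 1/1
(2,0)Q 1/2
(2,1)Q 1/2
(2,3)P 0/1
(3,1)P 1/2
(3,5)P 1/1
(4,0)P 1/1
(4,1)P 4/4
(4,2)P 1/2
(4,3)Q 0/2
(4,4)P 1/2
(4,5)P 2/2
(5,1)P 1/1
Sum over 19 agents: 0/1 + 1/1 + 2/2 + 1/1 + 0/2 + 1/2 + 1/1 + 1/2 + 1/2 + 0/1 + 1/2 + 1/1 + 1/1 + 4/4 + 1/2 + 0/2 + 1/2 + 2/2 + 1/1 = 12; mean = 12 ÷ 19 = 12/19 = 0.631578… → 0.632.

0.632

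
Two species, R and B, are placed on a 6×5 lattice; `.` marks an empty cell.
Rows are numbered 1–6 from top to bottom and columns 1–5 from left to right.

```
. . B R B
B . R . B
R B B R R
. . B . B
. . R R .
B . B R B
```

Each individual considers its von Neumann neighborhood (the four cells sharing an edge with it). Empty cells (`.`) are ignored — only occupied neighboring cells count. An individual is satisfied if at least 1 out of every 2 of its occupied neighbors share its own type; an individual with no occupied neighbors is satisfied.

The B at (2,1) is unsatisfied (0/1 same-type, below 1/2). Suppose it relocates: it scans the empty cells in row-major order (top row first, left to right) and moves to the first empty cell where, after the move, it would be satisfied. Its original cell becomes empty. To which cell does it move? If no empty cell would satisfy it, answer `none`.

(1,1)

Vacating (2,1). Empty cells in order:
  (1,1): 0/0 same-type → satisfied — stop here.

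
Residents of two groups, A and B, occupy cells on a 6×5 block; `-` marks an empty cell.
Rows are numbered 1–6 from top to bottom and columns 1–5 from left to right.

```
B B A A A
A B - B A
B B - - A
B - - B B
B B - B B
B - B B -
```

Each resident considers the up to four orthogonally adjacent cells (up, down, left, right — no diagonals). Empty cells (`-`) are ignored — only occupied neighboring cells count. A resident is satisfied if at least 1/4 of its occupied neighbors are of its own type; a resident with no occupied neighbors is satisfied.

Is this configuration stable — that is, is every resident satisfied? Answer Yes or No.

(1,1)B 1/2 ✓
(1,2)B 2/3 ✓
(1,3)A 1/2 ✓
(1,4)A 2/3 ✓
(1,5)A 2/2 ✓
(2,1)A 0/3 ✗
(2,2)B 2/3 ✓
(2,4)B 0/2 ✗
(2,5)A 2/3 ✓
(3,1)B 2/3 ✓
(3,2)B 2/2 ✓
(3,5)A 1/2 ✓
(4,1)B 2/2 ✓
(4,4)B 2/2 ✓
(4,5)B 2/3 ✓
(5,1)B 3/3 ✓
(5,2)B 1/1 ✓
(5,4)B 3/3 ✓
(5,5)B 2/2 ✓
(6,1)B 1/1 ✓
(6,3)B 1/1 ✓
(6,4)B 2/2 ✓
For instance (2,1) has only 0/3 same-type neighbors, below 1/4.

No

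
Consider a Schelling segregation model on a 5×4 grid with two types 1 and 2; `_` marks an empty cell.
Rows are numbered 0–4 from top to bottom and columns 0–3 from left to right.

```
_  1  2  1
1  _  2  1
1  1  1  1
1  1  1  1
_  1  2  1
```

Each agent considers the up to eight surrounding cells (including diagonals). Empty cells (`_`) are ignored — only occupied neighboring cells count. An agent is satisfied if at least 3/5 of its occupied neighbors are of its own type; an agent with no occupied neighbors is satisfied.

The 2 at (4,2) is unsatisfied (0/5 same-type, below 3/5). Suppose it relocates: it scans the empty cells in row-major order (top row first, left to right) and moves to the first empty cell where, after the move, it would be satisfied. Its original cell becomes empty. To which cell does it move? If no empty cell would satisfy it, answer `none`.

Vacating (4,2). Empty cells in order:
  (0,0): 0/2 same-type → still unsatisfied.
  (1,1): 2/7 same-type → still unsatisfied.
  (4,0): 0/3 same-type → still unsatisfied.

none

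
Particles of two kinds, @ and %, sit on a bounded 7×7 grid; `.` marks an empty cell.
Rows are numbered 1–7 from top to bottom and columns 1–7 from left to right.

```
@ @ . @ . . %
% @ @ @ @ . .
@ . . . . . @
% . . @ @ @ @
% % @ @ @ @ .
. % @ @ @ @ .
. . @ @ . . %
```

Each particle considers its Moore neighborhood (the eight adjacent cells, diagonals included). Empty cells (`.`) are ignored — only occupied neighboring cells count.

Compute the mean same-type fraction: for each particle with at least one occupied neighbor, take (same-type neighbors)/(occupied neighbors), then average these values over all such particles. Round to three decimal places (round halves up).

0.796

(1,1)@ 2/3
(1,2)@ 3/4
(1,4)@ 3/3
(1,7)% — no occupied neighbors
(2,1)% 0/4
(2,2)@ 4/5
(2,3)@ 4/4
(2,4)@ 3/3
(2,5)@ 2/2
(3,1)@ 1/3
(3,7)@ 2/2
(4,1)% 2/3
(4,4)@ 4/4
(4,5)@ 5/5
(4,6)@ 5/5
(4,7)@ 3/3
(5,1)% 3/3
(5,2)% 3/5
(5,3)@ 4/6
(5,4)@ 7/7
(5,5)@ 8/8
(5,6)@ 6/6
(6,2)% 2/5
(6,3)@ 5/7
(6,4)@ 7/7
(6,5)@ 6/6
(6,6)@ 3/4
(7,3)@ 3/4
(7,4)@ 4/4
(7,7)% 0/1
Sum over 29 particles: 2/3 + 3/4 + 3/3 + 0/4 + 4/5 + 4/4 + 3/3 + 2/2 + 1/3 + 2/2 + 2/3 + 4/4 + 5/5 + 5/5 + 3/3 + 3/3 + 3/5 + 4/6 + 7/7 + 8/8 + 6/6 + 2/5 + 5/7 + 7/7 + 6/6 + 3/4 + 3/4 + 4/4 + 0/1 = 9701/420; mean = 9701/420 ÷ 29 = 9701/12180 = 0.796469… → 0.796.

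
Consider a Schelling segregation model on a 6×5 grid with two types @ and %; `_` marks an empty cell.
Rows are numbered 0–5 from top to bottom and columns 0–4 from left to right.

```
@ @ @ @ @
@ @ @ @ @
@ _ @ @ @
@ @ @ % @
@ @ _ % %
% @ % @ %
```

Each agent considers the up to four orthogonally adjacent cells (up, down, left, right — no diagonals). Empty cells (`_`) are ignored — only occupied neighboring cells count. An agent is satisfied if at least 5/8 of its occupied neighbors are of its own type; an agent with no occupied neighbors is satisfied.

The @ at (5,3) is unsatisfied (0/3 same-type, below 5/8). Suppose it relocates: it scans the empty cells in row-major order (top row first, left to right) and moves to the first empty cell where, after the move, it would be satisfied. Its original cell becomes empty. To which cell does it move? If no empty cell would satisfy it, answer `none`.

Vacating (5,3). Empty cells in order:
  (2,1): 4/4 same-type → satisfied — stop here.

(2,1)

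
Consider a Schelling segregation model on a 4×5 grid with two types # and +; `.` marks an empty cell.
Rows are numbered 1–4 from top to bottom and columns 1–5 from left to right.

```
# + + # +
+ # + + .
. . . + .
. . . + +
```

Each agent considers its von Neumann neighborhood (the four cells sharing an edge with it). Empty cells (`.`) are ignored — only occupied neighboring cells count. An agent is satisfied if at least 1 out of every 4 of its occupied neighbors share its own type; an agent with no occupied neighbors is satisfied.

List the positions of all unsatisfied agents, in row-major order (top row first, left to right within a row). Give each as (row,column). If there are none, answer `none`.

Row 1: (1,1)# 0/2 unhappy · (1,2)+ 1/3 ok · (1,3)+ 2/3 ok · (1,4)# 0/3 unhappy · (1,5)+ 0/1 unhappy
Row 2: (2,1)+ 0/2 unhappy · (2,2)# 0/3 unhappy · (2,3)+ 2/3 ok · (2,4)+ 2/3 ok
Row 3: (3,4)+ 2/2 ok
Row 4: (4,4)+ 2/2 ok · (4,5)+ 1/1 ok

(1,1), (1,4), (1,5), (2,1), (2,2)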